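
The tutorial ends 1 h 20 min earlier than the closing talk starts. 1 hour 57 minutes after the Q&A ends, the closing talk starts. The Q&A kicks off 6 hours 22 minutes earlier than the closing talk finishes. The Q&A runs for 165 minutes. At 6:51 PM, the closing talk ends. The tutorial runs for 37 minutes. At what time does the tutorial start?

The Q&A starts at 6:51 PM − 382 min = 12:29 PM.
The Q&A ends at 12:29 PM + 165 min = 3:14 PM.
The closing talk starts at 3:14 PM + 117 min = 5:11 PM.
The tutorial ends at 5:11 PM − 80 min = 3:51 PM.
The tutorial starts at 3:51 PM − 37 min = 3:14 PM.

3:14 PM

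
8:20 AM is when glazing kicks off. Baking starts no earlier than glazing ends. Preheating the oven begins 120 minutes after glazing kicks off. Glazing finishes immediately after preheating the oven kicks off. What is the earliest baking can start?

Preheating the oven starts at 8:20 AM + 120 min = 10:20 AM.
So glazing ends at 10:20 AM.
Baking is bounded by glazing, so the earliest it can start is 10:20 AM.

10:20 AM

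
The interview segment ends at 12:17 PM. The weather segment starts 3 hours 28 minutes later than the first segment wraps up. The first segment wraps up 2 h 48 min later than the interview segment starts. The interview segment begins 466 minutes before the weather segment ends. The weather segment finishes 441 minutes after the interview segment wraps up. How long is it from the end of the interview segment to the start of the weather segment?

351 minutes

The weather segment ends at 12:17 PM + 441 min = 7:38 PM.
The interview segment starts at 7:38 PM − 466 min = 11:52 AM.
The first segment ends at 11:52 AM + 168 min = 2:40 PM.
The weather segment starts at 2:40 PM + 208 min = 6:08 PM.
From 12:17 PM to 6:08 PM is 351 minutes.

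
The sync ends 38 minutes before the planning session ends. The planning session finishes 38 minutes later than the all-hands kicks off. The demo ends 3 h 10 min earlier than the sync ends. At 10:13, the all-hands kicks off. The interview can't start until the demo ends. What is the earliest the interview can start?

07:03

The planning session ends at 10:13 + 38 min = 10:51.
The sync ends at 10:51 − 38 min = 10:13.
The demo ends at 10:13 − 190 min = 07:03.
The interview is bounded by the demo, so the earliest it can start is 07:03.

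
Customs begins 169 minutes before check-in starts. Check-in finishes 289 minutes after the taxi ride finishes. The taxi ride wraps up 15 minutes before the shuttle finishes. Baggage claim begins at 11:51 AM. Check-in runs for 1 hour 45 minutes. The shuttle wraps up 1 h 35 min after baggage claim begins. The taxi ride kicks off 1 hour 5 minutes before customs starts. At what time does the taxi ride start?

The shuttle ends at 11:51 AM + 95 min = 1:26 PM.
The taxi ride ends at 1:26 PM − 15 min = 1:11 PM.
Check-in ends at 1:11 PM + 289 min = 6:00 PM.
Check-in starts at 6:00 PM − 105 min = 4:15 PM.
Customs starts at 4:15 PM − 169 min = 1:26 PM.
The taxi ride starts at 1:26 PM − 65 min = 12:21 PM.

12:21 PM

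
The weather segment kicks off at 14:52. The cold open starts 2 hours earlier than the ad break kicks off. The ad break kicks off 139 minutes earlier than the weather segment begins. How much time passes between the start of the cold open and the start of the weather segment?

4 h 19 min

The ad break starts at 14:52 − 139 min = 12:33.
The cold open starts at 12:33 − 120 min = 10:33.
From 10:33 to 14:52 is 4 h 19 min.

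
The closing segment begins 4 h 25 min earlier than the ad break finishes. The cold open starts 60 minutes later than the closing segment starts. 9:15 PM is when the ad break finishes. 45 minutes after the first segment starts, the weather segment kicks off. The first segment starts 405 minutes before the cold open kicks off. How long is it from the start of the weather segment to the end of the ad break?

The closing segment starts at 9:15 PM − 265 min = 4:50 PM.
The cold open starts at 4:50 PM + 60 min = 5:50 PM.
The first segment starts at 5:50 PM − 405 min = 11:05 AM.
The weather segment starts at 11:05 AM + 45 min = 11:50 AM.
From 11:50 AM to 9:15 PM is 9 h 25 min.

9 h 25 min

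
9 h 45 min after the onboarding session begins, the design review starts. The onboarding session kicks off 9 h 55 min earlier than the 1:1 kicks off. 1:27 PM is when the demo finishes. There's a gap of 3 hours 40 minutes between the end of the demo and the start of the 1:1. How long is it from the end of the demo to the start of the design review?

The 1:1 starts at 1:27 PM + 220 min = 5:07 PM.
The onboarding session starts at 5:07 PM − 595 min = 7:12 AM.
The design review starts at 7:12 AM + 585 min = 4:57 PM.
From 1:27 PM to 4:57 PM is 3.5 hours.

3.5 hours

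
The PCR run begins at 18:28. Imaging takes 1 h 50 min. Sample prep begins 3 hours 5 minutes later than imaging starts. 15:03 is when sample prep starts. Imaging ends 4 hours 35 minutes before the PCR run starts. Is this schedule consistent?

Imaging ends at 18:28 − 275 min = 13:53.
Imaging starts at 13:53 − 110 min = 12:03.
Sample prep starts at 12:03 + 185 min = 15:08.
But sample prep is also said to start at 15:03 — a 5-minute conflict.

No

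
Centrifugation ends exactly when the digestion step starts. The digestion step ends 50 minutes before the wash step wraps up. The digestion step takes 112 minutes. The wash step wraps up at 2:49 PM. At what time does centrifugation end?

12:07 PM

The digestion step ends at 2:49 PM − 50 min = 1:59 PM.
The digestion step starts at 1:59 PM − 112 min = 12:07 PM.
So centrifugation ends at 12:07 PM.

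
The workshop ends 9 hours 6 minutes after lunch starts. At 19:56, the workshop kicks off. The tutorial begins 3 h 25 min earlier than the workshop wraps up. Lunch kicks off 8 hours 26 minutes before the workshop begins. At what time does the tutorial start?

17:11

Lunch starts at 19:56 − 506 min = 11:30.
The workshop ends at 11:30 + 546 min = 20:36.
The tutorial starts at 20:36 − 205 min = 17:11.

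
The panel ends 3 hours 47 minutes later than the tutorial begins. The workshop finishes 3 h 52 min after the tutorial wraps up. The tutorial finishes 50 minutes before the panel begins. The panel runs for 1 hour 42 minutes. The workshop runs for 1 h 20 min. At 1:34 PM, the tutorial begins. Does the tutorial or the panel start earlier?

The panel ends at 1:34 PM + 227 min = 5:21 PM.
The panel starts at 5:21 PM − 102 min = 3:39 PM.
The tutorial starts at 1:34 PM and the panel starts at 3:39 PM, so the tutorial is first.

the tutorial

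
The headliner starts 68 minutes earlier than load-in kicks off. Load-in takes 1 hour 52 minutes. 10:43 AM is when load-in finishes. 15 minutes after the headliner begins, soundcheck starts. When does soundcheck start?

Load-in starts at 10:43 AM − 112 min = 8:51 AM.
The headliner starts at 8:51 AM − 68 min = 7:43 AM.
Soundcheck starts at 7:43 AM + 15 min = 7:58 AM.

7:58 AM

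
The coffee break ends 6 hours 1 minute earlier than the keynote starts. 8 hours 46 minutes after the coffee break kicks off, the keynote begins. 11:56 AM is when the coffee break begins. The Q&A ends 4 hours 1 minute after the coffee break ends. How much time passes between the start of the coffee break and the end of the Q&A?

406 minutes

The keynote starts at 11:56 AM + 526 min = 8:42 PM.
The coffee break ends at 8:42 PM − 361 min = 2:41 PM.
The Q&A ends at 2:41 PM + 241 min = 6:42 PM.
From 11:56 AM to 6:42 PM is 406 minutes.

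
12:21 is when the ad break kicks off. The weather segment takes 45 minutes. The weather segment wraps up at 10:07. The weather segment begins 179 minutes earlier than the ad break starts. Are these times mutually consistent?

The weather segment starts at 12:21 − 179 min = 09:22.
The weather segment ends at 09:22 + 45 min = 10:07.
That matches the stated 10:07, so the schedule is consistent.

Yes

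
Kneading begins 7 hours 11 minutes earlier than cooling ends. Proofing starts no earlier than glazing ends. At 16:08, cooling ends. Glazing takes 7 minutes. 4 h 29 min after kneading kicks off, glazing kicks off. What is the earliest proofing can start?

13:33

Kneading starts at 16:08 − 431 min = 08:57.
Glazing starts at 08:57 + 269 min = 13:26.
Glazing ends at 13:26 + 7 min = 13:33.
Proofing is bounded by glazing, so the earliest it can start is 13:33.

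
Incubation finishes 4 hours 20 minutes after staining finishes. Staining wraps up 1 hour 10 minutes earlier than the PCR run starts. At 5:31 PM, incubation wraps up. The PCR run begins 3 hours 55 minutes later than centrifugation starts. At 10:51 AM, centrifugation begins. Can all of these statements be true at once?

The PCR run starts at 10:51 AM + 235 min = 2:46 PM.
Staining ends at 2:46 PM − 70 min = 1:36 PM.
Incubation ends at 1:36 PM + 260 min = 5:56 PM.
But incubation is also said to end at 5:31 PM — a 25-minute conflict.

No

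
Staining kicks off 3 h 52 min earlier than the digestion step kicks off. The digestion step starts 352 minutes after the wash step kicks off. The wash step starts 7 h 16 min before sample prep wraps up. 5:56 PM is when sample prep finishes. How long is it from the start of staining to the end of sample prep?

5 h 16 min

The wash step starts at 5:56 PM − 436 min = 10:40 AM.
The digestion step starts at 10:40 AM + 352 min = 4:32 PM.
Staining starts at 4:32 PM − 232 min = 12:40 PM.
From 12:40 PM to 5:56 PM is 5 h 16 min.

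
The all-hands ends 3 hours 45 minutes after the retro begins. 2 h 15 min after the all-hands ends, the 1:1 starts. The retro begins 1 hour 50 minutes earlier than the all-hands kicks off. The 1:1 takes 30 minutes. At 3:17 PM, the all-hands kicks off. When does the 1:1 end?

7:57 PM

The retro starts at 3:17 PM − 110 min = 1:27 PM.
The all-hands ends at 1:27 PM + 225 min = 5:12 PM.
The 1:1 starts at 5:12 PM + 135 min = 7:27 PM.
The 1:1 ends at 7:27 PM + 30 min = 7:57 PM.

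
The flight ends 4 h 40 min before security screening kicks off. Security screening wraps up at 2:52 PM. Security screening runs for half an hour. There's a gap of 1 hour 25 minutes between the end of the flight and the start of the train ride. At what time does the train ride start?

11:07 AM

Security screening starts at 2:52 PM − 30 min = 2:22 PM.
The flight ends at 2:22 PM − 280 min = 9:42 AM.
The train ride starts at 9:42 AM + 85 min = 11:07 AM.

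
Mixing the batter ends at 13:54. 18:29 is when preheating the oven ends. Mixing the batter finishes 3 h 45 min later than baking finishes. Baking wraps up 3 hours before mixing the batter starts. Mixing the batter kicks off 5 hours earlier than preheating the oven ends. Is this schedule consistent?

Mixing the batter starts at 18:29 − 300 min = 13:29.
Baking ends at 13:29 − 180 min = 10:29.
Mixing the batter ends at 10:29 + 225 min = 14:14.
But mixing the batter is also said to end at 13:54 — a 20-minute conflict.

No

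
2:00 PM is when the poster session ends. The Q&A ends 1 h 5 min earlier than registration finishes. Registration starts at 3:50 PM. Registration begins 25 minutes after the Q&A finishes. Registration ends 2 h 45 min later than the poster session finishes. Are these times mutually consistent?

Registration ends at 2:00 PM + 165 min = 4:45 PM.
The Q&A ends at 4:45 PM − 65 min = 3:40 PM.
Registration starts at 3:40 PM + 25 min = 4:05 PM.
But registration is also said to start at 3:50 PM — a 15-minute conflict.

No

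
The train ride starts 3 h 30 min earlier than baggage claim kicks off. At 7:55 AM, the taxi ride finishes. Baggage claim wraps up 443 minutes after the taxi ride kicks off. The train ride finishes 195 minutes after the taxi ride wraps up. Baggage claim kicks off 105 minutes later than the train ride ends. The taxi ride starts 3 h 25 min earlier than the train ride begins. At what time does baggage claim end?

The train ride ends at 7:55 AM + 195 min = 11:10 AM.
Baggage claim starts at 11:10 AM + 105 min = 12:55 PM.
The train ride starts at 12:55 PM − 210 min = 9:25 AM.
The taxi ride starts at 9:25 AM − 205 min = 6:00 AM.
Baggage claim ends at 6:00 AM + 443 min = 1:23 PM.

1:23 PM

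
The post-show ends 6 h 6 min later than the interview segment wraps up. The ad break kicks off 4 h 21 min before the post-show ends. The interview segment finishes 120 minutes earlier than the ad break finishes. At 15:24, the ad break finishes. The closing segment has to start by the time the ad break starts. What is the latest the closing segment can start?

15:09

The interview segment ends at 15:24 − 120 min = 13:24.
The post-show ends at 13:24 + 366 min = 19:30.
The ad break starts at 19:30 − 261 min = 15:09.
The closing segment is bounded by the ad break, so the latest it can start is 15:09.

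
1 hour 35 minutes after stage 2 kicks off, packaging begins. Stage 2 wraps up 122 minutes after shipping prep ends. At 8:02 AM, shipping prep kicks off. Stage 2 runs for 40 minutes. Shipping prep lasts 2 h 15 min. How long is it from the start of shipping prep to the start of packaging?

5 h 12 min

Shipping prep ends at 8:02 AM + 135 min = 10:17 AM.
Stage 2 ends at 10:17 AM + 122 min = 12:19 PM.
Stage 2 starts at 12:19 PM − 40 min = 11:39 AM.
Packaging starts at 11:39 AM + 95 min = 1:14 PM.
From 8:02 AM to 1:14 PM is 5 h 12 min.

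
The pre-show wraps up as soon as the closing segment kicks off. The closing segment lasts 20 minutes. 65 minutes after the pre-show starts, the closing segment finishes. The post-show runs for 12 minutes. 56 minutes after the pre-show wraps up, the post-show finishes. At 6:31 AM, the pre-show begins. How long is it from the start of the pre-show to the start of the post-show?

1 h 29 min

The closing segment ends at 6:31 AM + 65 min = 7:36 AM.
The closing segment starts at 7:36 AM − 20 min = 7:16 AM.
So the pre-show ends at 7:16 AM.
The post-show ends at 7:16 AM + 56 min = 8:12 AM.
The post-show starts at 8:12 AM − 12 min = 8:00 AM.
From 6:31 AM to 8:00 AM is 1 h 29 min.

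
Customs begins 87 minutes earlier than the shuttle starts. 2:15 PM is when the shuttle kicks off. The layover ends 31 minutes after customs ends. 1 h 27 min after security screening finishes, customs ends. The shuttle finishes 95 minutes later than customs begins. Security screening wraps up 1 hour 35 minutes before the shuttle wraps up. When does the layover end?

2:46 PM

Customs starts at 2:15 PM − 87 min = 12:48 PM.
The shuttle ends at 12:48 PM + 95 min = 2:23 PM.
Security screening ends at 2:23 PM − 95 min = 12:48 PM.
Customs ends at 12:48 PM + 87 min = 2:15 PM.
The layover ends at 2:15 PM + 31 min = 2:46 PM.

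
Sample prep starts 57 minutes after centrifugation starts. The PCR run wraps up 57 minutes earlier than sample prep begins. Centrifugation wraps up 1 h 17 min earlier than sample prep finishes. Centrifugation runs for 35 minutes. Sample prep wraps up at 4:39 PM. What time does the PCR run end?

Centrifugation ends at 4:39 PM − 77 min = 3:22 PM.
Centrifugation starts at 3:22 PM − 35 min = 2:47 PM.
Sample prep starts at 2:47 PM + 57 min = 3:44 PM.
The PCR run ends at 3:44 PM − 57 min = 2:47 PM.

2:47 PM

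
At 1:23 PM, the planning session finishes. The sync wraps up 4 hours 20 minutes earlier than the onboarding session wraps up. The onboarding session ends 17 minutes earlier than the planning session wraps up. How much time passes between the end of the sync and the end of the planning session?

277 minutes

The onboarding session ends at 1:23 PM − 17 min = 1:06 PM.
The sync ends at 1:06 PM − 260 min = 8:46 AM.
From 8:46 AM to 1:23 PM is 277 minutes.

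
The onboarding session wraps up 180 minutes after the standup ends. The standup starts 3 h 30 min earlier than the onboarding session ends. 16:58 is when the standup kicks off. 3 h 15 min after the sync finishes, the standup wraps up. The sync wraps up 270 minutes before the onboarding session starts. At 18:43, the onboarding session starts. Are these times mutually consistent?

Yes

The sync ends at 18:43 − 270 min = 14:13.
The standup ends at 14:13 + 195 min = 17:28.
The onboarding session ends at 17:28 + 180 min = 20:28.
The standup starts at 20:28 − 210 min = 16:58.
That matches the stated 16:58, so the schedule is consistent.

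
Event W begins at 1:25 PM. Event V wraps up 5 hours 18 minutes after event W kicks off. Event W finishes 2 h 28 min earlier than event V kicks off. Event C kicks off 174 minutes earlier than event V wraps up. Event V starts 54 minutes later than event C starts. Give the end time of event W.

Event V ends at 1:25 PM + 318 min = 6:43 PM.
Event C starts at 6:43 PM − 174 min = 3:49 PM.
Event V starts at 3:49 PM + 54 min = 4:43 PM.
Event W ends at 4:43 PM − 148 min = 2:15 PM.

2:15 PM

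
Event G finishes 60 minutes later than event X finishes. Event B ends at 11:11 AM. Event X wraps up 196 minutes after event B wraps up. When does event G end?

3:27 PM

Event X ends at 11:11 AM + 196 min = 2:27 PM.
Event G ends at 2:27 PM + 60 min = 3:27 PM.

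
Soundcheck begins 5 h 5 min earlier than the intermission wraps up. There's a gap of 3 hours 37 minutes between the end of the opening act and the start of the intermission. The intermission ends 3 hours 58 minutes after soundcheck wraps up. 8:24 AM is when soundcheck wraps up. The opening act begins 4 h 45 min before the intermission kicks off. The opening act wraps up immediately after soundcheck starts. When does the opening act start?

The intermission ends at 8:24 AM + 238 min = 12:22 PM.
Soundcheck starts at 12:22 PM − 305 min = 7:17 AM.
So the opening act ends at 7:17 AM.
The intermission starts at 7:17 AM + 217 min = 10:54 AM.
The opening act starts at 10:54 AM − 285 min = 6:09 AM.

6:09 AM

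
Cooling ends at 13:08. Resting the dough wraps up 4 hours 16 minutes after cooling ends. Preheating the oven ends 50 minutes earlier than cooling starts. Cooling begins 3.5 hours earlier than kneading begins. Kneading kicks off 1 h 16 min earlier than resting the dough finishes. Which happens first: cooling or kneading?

Resting the dough ends at 13:08 + 256 min = 17:24.
Kneading starts at 17:24 − 76 min = 16:08.
Cooling starts at 16:08 − 210 min = 12:38.
Cooling starts at 12:38 and kneading starts at 16:08, so cooling is first.

cooling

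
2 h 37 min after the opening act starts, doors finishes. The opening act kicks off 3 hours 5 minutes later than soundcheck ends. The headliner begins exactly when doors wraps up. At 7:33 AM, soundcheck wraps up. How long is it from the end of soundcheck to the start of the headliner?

342 minutes

The opening act starts at 7:33 AM + 185 min = 10:38 AM.
Doors ends at 10:38 AM + 157 min = 1:15 PM.
So the headliner starts at 1:15 PM.
From 7:33 AM to 1:15 PM is 342 minutes.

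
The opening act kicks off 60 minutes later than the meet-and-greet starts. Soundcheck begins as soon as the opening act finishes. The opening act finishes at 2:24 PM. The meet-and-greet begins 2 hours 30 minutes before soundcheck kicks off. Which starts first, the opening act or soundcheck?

the opening act

Soundcheck starts at 2:24 PM.
The meet-and-greet starts at 2:24 PM − 150 min = 11:54 AM.
The opening act starts at 11:54 AM + 60 min = 12:54 PM.
The opening act starts at 12:54 PM and soundcheck starts at 2:24 PM, so the opening act is first.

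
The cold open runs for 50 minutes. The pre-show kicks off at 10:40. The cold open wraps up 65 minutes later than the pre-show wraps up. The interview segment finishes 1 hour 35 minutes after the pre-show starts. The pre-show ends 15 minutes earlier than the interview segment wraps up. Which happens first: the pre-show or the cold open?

the pre-show

The interview segment ends at 10:40 + 95 min = 12:15.
The pre-show ends at 12:15 − 15 min = 12:00.
The cold open ends at 12:00 + 65 min = 13:05.
The cold open starts at 13:05 − 50 min = 12:15.
The pre-show starts at 10:40 and the cold open starts at 12:15, so the pre-show is first.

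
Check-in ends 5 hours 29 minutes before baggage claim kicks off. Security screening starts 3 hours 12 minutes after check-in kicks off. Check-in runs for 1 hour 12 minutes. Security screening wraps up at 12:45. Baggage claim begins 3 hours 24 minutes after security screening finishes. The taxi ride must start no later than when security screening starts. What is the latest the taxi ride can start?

12:40

Baggage claim starts at 12:45 + 204 min = 16:09.
Check-in ends at 16:09 − 329 min = 10:40.
Check-in starts at 10:40 − 72 min = 09:28.
Security screening starts at 09:28 + 192 min = 12:40.
The taxi ride is bounded by security screening, so the latest it can start is 12:40.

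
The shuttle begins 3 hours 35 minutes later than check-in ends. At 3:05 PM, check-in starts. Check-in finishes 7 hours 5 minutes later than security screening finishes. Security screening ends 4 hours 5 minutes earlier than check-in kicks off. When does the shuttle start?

Security screening ends at 3:05 PM − 245 min = 11:00 AM.
Check-in ends at 11:00 AM + 425 min = 6:05 PM.
The shuttle starts at 6:05 PM + 215 min = 9:40 PM.

9:40 PM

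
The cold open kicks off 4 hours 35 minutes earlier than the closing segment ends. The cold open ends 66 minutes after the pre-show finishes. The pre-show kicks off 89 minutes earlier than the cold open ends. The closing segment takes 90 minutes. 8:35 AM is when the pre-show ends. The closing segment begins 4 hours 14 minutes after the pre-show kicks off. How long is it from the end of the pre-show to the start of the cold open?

46 minutes

The cold open ends at 8:35 AM + 66 min = 9:41 AM.
The pre-show starts at 9:41 AM − 89 min = 8:12 AM.
The closing segment starts at 8:12 AM + 254 min = 12:26 PM.
The closing segment ends at 12:26 PM + 90 min = 1:56 PM.
The cold open starts at 1:56 PM − 275 min = 9:21 AM.
From 8:35 AM to 9:21 AM is 46 minutes.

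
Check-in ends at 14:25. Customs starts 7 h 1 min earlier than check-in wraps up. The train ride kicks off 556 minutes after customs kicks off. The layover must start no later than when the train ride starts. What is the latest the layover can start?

Customs starts at 14:25 − 421 min = 07:24.
The train ride starts at 07:24 + 556 min = 16:40.
The layover is bounded by the train ride, so the latest it can start is 16:40.

16:40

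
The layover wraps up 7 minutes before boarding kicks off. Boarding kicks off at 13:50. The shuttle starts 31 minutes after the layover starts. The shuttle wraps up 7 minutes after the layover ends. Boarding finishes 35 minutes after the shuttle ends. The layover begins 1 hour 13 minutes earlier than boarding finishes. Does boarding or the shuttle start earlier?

the shuttle

The layover ends at 13:50 − 7 min = 13:43.
The shuttle ends at 13:43 + 7 min = 13:50.
Boarding ends at 13:50 + 35 min = 14:25.
The layover starts at 14:25 − 73 min = 13:12.
The shuttle starts at 13:12 + 31 min = 13:43.
Boarding starts at 13:50 and the shuttle starts at 13:43, so the shuttle is first.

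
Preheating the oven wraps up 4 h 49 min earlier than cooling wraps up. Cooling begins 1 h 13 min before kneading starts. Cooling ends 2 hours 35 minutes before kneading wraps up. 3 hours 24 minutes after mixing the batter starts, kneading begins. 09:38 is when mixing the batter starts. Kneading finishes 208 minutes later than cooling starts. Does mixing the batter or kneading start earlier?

Kneading starts at 09:38 + 204 min = 13:02.
Mixing the batter starts at 09:38 and kneading starts at 13:02, so mixing the batter is first.

mixing the batter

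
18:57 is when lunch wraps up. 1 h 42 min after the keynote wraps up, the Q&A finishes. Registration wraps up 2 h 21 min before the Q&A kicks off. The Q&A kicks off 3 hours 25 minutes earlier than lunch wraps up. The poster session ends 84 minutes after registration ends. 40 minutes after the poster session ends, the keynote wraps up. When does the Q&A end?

16:57

The Q&A starts at 18:57 − 205 min = 15:32.
Registration ends at 15:32 − 141 min = 13:11.
The poster session ends at 13:11 + 84 min = 14:35.
The keynote ends at 14:35 + 40 min = 15:15.
The Q&A ends at 15:15 + 102 min = 16:57.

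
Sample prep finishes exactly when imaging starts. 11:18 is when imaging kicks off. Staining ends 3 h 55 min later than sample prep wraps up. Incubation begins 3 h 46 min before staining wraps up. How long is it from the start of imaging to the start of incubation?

9 minutes

Sample prep ends at 11:18.
Staining ends at 11:18 + 235 min = 15:13.
Incubation starts at 15:13 − 226 min = 11:27.
From 11:18 to 11:27 is 9 minutes.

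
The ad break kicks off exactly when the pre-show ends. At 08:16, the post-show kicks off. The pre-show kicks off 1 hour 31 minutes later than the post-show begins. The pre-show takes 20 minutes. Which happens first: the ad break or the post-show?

the post-show

The pre-show starts at 08:16 + 91 min = 09:47.
The pre-show ends at 09:47 + 20 min = 10:07.
So the ad break starts at 10:07.
The ad break starts at 10:07 and the post-show starts at 08:16, so the post-show is first.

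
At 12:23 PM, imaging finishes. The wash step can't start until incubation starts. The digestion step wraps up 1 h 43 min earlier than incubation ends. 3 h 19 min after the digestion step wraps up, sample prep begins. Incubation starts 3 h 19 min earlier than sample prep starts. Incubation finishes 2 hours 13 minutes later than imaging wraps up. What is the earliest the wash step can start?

12:53 PM

Incubation ends at 12:23 PM + 133 min = 2:36 PM.
The digestion step ends at 2:36 PM − 103 min = 12:53 PM.
Sample prep starts at 12:53 PM + 199 min = 4:12 PM.
Incubation starts at 4:12 PM − 199 min = 12:53 PM.
The wash step is bounded by incubation, so the earliest it can start is 12:53 PM.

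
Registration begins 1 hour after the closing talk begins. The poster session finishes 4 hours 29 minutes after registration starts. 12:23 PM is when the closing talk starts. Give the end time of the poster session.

5:52 PM

Registration starts at 12:23 PM + 60 min = 1:23 PM.
The poster session ends at 1:23 PM + 269 min = 5:52 PM.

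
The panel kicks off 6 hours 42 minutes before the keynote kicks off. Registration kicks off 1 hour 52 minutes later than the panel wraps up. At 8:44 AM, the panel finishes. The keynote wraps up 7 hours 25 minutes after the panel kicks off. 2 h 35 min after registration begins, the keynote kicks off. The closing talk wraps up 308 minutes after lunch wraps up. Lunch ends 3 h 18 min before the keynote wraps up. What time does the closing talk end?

3:44 PM

Registration starts at 8:44 AM + 112 min = 10:36 AM.
The keynote starts at 10:36 AM + 155 min = 1:11 PM.
The panel starts at 1:11 PM − 402 min = 6:29 AM.
The keynote ends at 6:29 AM + 445 min = 1:54 PM.
Lunch ends at 1:54 PM − 198 min = 10:36 AM.
The closing talk ends at 10:36 AM + 308 min = 3:44 PM.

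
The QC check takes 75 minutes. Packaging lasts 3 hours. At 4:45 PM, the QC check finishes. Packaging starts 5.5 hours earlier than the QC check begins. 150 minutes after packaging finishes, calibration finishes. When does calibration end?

The QC check starts at 4:45 PM − 75 min = 3:30 PM.
Packaging starts at 3:30 PM − 330 min = 10:00 AM.
Packaging ends at 10:00 AM + 180 min = 1:00 PM.
Calibration ends at 1:00 PM + 150 min = 3:30 PM.

3:30 PM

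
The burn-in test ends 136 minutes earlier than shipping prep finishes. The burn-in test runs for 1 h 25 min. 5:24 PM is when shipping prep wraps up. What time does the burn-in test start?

The burn-in test ends at 5:24 PM − 136 min = 3:08 PM.
The burn-in test starts at 3:08 PM − 85 min = 1:43 PM.

1:43 PM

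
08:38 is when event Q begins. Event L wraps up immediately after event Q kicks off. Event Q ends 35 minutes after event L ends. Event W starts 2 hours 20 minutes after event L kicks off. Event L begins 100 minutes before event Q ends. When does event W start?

09:53

Event L ends at 08:38.
Event Q ends at 08:38 + 35 min = 09:13.
Event L starts at 09:13 − 100 min = 07:33.
Event W starts at 07:33 + 140 min = 09:53.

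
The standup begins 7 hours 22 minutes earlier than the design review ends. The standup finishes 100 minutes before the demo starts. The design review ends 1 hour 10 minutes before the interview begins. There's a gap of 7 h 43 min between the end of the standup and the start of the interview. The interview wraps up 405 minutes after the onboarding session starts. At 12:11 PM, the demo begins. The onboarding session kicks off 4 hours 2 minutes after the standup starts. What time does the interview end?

The standup ends at 12:11 PM − 100 min = 10:31 AM.
The interview starts at 10:31 AM + 463 min = 6:14 PM.
The design review ends at 6:14 PM − 70 min = 5:04 PM.
The standup starts at 5:04 PM − 442 min = 9:42 AM.
The onboarding session starts at 9:42 AM + 242 min = 1:44 PM.
The interview ends at 1:44 PM + 405 min = 8:29 PM.

8:29 PM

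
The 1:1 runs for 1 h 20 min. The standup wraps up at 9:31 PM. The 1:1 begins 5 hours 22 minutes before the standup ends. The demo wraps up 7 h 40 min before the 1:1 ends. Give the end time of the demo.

9:49 AM

The 1:1 starts at 9:31 PM − 322 min = 4:09 PM.
The 1:1 ends at 4:09 PM + 80 min = 5:29 PM.
The demo ends at 5:29 PM − 460 min = 9:49 AM.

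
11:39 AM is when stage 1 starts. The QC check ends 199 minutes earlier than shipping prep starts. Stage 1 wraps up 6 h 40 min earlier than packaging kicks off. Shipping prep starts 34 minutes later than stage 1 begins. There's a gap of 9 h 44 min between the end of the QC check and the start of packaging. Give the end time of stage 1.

11:58 AM

Shipping prep starts at 11:39 AM + 34 min = 12:13 PM.
The QC check ends at 12:13 PM − 199 min = 8:54 AM.
Packaging starts at 8:54 AM + 584 min = 6:38 PM.
Stage 1 ends at 6:38 PM − 400 min = 11:58 AM.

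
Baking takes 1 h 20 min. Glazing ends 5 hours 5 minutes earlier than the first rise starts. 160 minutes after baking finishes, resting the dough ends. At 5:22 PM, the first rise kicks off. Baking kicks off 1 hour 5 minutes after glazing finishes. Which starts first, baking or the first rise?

Glazing ends at 5:22 PM − 305 min = 12:17 PM.
Baking starts at 12:17 PM + 65 min = 1:22 PM.
Baking starts at 1:22 PM and the first rise starts at 5:22 PM, so baking is first.

baking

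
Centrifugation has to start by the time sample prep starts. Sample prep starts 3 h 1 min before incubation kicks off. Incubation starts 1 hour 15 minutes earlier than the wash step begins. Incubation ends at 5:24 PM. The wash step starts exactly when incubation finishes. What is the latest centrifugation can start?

1:08 PM

The wash step starts at 5:24 PM.
Incubation starts at 5:24 PM − 75 min = 4:09 PM.
Sample prep starts at 4:09 PM − 181 min = 1:08 PM.
Centrifugation is bounded by sample prep, so the latest it can start is 1:08 PM.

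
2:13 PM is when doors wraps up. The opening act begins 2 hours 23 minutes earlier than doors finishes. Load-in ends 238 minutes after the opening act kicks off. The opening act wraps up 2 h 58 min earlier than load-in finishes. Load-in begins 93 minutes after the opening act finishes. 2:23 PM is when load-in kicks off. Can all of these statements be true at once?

Yes

The opening act starts at 2:13 PM − 143 min = 11:50 AM.
Load-in ends at 11:50 AM + 238 min = 3:48 PM.
The opening act ends at 3:48 PM − 178 min = 12:50 PM.
Load-in starts at 12:50 PM + 93 min = 2:23 PM.
That matches the stated 2:23 PM, so the schedule is consistent.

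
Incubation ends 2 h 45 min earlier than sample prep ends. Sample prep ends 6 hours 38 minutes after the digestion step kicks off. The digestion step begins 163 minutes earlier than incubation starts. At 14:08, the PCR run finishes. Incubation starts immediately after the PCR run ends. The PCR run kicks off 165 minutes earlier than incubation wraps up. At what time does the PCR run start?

12:33

Incubation starts at 14:08.
The digestion step starts at 14:08 − 163 min = 11:25.
Sample prep ends at 11:25 + 398 min = 18:03.
Incubation ends at 18:03 − 165 min = 15:18.
The PCR run starts at 15:18 − 165 min = 12:33.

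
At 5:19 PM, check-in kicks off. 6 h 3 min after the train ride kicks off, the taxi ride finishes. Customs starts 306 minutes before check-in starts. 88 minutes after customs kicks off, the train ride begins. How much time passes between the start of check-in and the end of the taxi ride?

145 minutes

Customs starts at 5:19 PM − 306 min = 12:13 PM.
The train ride starts at 12:13 PM + 88 min = 1:41 PM.
The taxi ride ends at 1:41 PM + 363 min = 7:44 PM.
From 5:19 PM to 7:44 PM is 145 minutes.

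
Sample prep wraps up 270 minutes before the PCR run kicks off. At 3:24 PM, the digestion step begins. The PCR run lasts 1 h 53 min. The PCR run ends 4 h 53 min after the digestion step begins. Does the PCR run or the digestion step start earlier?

The PCR run ends at 3:24 PM + 293 min = 8:17 PM.
The PCR run starts at 8:17 PM − 113 min = 6:24 PM.
The PCR run starts at 6:24 PM and the digestion step starts at 3:24 PM, so the digestion step is first.

the digestion step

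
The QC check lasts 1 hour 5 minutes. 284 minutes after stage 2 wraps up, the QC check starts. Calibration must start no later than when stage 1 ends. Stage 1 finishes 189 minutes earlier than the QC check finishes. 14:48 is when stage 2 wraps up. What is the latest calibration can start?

The QC check starts at 14:48 + 284 min = 19:32.
The QC check ends at 19:32 + 65 min = 20:37.
Stage 1 ends at 20:37 − 189 min = 17:28.
Calibration is bounded by stage 1, so the latest it can start is 17:28.

17:28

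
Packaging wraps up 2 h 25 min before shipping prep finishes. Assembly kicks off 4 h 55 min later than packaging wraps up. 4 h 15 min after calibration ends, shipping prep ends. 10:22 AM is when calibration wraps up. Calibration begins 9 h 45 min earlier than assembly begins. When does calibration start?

7:22 AM

Shipping prep ends at 10:22 AM + 255 min = 2:37 PM.
Packaging ends at 2:37 PM − 145 min = 12:12 PM.
Assembly starts at 12:12 PM + 295 min = 5:07 PM.
Calibration starts at 5:07 PM − 585 min = 7:22 AM.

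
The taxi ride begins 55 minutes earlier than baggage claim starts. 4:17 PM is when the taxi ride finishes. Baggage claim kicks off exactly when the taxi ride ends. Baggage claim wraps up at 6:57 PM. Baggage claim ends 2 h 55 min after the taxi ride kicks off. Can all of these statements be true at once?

Baggage claim starts at 4:17 PM.
The taxi ride starts at 4:17 PM − 55 min = 3:22 PM.
Baggage claim ends at 3:22 PM + 175 min = 6:17 PM.
But baggage claim is also said to end at 6:57 PM — a 40-minute conflict.

No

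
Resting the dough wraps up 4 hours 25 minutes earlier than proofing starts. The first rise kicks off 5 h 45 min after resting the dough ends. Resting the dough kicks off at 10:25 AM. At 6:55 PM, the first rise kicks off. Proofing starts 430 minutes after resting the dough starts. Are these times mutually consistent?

Yes

Proofing starts at 10:25 AM + 430 min = 5:35 PM.
Resting the dough ends at 5:35 PM − 265 min = 1:10 PM.
The first rise starts at 1:10 PM + 345 min = 6:55 PM.
That matches the stated 6:55 PM, so the schedule is consistent.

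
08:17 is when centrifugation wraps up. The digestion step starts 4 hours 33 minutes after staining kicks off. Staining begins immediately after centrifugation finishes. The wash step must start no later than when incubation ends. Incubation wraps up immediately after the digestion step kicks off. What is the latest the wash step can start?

12:50

Staining starts at 08:17.
The digestion step starts at 08:17 + 273 min = 12:50.
So incubation ends at 12:50.
The wash step is bounded by incubation, so the latest it can start is 12:50.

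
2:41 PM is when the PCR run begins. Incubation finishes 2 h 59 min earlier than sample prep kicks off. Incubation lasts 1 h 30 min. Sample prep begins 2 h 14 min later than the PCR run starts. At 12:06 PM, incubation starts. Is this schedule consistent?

No

Sample prep starts at 2:41 PM + 134 min = 4:55 PM.
Incubation ends at 4:55 PM − 179 min = 1:56 PM.
Incubation starts at 1:56 PM − 90 min = 12:26 PM.
But incubation is also said to start at 12:06 PM — a 20-minute conflict.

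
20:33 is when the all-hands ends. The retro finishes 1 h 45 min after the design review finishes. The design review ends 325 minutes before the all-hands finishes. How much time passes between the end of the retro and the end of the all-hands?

3 h 40 min

The design review ends at 20:33 − 325 min = 15:08.
The retro ends at 15:08 + 105 min = 16:53.
From 16:53 to 20:33 is 3 h 40 min.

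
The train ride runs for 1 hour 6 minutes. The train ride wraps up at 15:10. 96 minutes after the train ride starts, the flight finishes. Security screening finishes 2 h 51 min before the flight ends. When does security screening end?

The train ride starts at 15:10 − 66 min = 14:04.
The flight ends at 14:04 + 96 min = 15:40.
Security screening ends at 15:40 − 171 min = 12:49.

12:49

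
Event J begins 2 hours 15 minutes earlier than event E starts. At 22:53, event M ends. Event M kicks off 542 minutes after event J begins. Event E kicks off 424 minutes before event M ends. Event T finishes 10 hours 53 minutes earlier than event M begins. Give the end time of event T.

11:43

Event E starts at 22:53 − 424 min = 15:49.
Event J starts at 15:49 − 135 min = 13:34.
Event M starts at 13:34 + 542 min = 22:36.
Event T ends at 22:36 − 653 min = 11:43.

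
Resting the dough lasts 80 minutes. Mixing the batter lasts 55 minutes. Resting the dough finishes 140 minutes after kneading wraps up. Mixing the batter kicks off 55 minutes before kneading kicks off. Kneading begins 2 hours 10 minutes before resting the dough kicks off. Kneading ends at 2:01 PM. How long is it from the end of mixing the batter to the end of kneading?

Resting the dough ends at 2:01 PM + 140 min = 4:21 PM.
Resting the dough starts at 4:21 PM − 80 min = 3:01 PM.
Kneading starts at 3:01 PM − 130 min = 12:51 PM.
Mixing the batter starts at 12:51 PM − 55 min = 11:56 AM.
Mixing the batter ends at 11:56 AM + 55 min = 12:51 PM.
From 12:51 PM to 2:01 PM is 70 minutes.

70 minutes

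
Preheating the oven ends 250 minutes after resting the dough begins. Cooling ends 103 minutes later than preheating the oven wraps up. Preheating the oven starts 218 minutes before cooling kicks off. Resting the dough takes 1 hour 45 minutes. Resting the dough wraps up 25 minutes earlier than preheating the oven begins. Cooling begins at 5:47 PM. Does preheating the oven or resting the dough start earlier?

resting the dough

Preheating the oven starts at 5:47 PM − 218 min = 2:09 PM.
Resting the dough ends at 2:09 PM − 25 min = 1:44 PM.
Resting the dough starts at 1:44 PM − 105 min = 11:59 AM.
Preheating the oven starts at 2:09 PM and resting the dough starts at 11:59 AM, so resting the dough is first.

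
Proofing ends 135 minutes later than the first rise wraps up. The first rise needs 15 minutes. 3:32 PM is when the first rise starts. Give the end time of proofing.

6:02 PM

The first rise ends at 3:32 PM + 15 min = 3:47 PM.
Proofing ends at 3:47 PM + 135 min = 6:02 PM.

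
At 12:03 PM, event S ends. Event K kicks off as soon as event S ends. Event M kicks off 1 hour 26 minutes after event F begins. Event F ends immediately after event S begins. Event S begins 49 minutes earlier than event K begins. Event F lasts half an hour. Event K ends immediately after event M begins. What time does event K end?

Event K starts at 12:03 PM.
Event S starts at 12:03 PM − 49 min = 11:14 AM.
So event F ends at 11:14 AM.
Event F starts at 11:14 AM − 30 min = 10:44 AM.
Event M starts at 10:44 AM + 86 min = 12:10 PM.
So event K ends at 12:10 PM.

12:10 PM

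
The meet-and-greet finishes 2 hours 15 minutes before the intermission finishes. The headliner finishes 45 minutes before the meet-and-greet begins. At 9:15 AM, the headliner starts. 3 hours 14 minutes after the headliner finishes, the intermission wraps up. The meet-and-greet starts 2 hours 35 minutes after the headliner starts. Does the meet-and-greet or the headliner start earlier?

The meet-and-greet starts at 9:15 AM + 155 min = 11:50 AM.
The meet-and-greet starts at 11:50 AM and the headliner starts at 9:15 AM, so the headliner is first.

the headliner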